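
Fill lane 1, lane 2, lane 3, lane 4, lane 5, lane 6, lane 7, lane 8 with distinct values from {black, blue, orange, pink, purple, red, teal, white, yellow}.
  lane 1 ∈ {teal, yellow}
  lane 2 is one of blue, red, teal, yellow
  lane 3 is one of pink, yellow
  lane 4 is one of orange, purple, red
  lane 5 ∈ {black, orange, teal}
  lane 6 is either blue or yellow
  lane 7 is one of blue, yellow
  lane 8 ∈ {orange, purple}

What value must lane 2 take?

The 8 variables together cover exactly {black, blue, orange, pink, purple, red, teal, yellow} — 8 values for 8 variables — and black appears only in lane 5's list, so lane 5 = black.
The 7 still-open variables draw from only 7 values {blue, orange, pink, purple, red, teal, yellow}, so each is used; only lane 3 can be pink, hence lane 3 = pink.
lane 6 and lane 7 between them cover only {blue, yellow} — a naked pair. Remove those values from lane 1, lane 2.
That leaves lane 1 = teal. Eliminate teal elsewhere: lane 2.
So lane 2 = red.

red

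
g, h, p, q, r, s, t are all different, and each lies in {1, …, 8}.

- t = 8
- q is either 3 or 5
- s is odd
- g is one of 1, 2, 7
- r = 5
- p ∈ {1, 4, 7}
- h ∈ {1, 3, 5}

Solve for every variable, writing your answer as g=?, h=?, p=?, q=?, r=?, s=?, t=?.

r's domain is down to {5}, so r = 5. Strike 5 from h, q, s.
t's domain is down to {8}, so t = 8.
That leaves q = 3. Strike 3 from h, s.
That leaves h = 1. Eliminate 1 elsewhere: g, p, s.
s's domain is down to {7}, so s = 7. Eliminate 7 elsewhere: g, p.
g must be 2 (only option left).
p has just one choice, so p = 4.

g=2, h=1, p=4, q=3, r=5, s=7, t=8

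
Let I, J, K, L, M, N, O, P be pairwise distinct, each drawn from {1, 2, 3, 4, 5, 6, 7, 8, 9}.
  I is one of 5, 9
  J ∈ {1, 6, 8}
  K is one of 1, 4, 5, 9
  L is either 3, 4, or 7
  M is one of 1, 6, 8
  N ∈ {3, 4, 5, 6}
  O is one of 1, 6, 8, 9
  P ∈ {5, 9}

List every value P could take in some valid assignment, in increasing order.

5, 9

The 8 variables together cover exactly {1, 3, 4, 5, 6, 7, 8, 9} — 8 values for 8 variables — and 7 appears only in L's list, so L = 7.
The 7 still-open variables together cover exactly {1, 3, 4, 5, 6, 8, 9} — 7 values for 7 variables — and 3 appears only in N's list, so N = 3.
The 6 still-open variables draw from only 6 values {1, 4, 5, 6, 8, 9}, so each is used; only K can be 4, hence K = 4.
I and P share exactly the 2 values {5, 9}; by pigeonhole those values go to them, so strike 5, 9 from O.
No further eliminations apply; P can still be any of 5, 9.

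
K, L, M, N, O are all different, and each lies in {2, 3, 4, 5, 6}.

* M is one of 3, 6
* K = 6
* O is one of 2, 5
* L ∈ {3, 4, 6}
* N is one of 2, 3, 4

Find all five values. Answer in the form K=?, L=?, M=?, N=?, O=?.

K must be 6 (only option left). Strike 6 from L, M.
M has just one choice, so M = 3. Strike 3 from L, N.
That leaves L = 4. Eliminate 4 elsewhere: N.
That leaves N = 2. Eliminate 2 elsewhere: O.
O has just one choice, so O = 5.

K=6, L=4, M=3, N=2, O=5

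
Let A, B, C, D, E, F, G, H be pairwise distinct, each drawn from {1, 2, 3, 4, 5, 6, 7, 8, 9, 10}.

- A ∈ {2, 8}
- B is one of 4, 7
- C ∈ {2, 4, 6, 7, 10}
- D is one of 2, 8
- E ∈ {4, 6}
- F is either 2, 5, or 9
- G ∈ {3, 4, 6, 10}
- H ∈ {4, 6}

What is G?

3

A and D share exactly the 2 values {2, 8}; by pigeonhole those values go to them, so strike 2, 8 from C, F.
E and H share exactly the 2 values {4, 6}; by pigeonhole those values go to them, so strike 4, 6 from B, C, G.
B has just one choice, so B = 7. Remove 7 from C.
That leaves C = 10. Strike 10 from G.
So G = 3.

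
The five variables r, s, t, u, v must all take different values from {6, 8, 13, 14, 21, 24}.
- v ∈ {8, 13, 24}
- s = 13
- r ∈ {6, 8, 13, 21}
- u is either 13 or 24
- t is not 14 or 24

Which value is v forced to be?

s must be 13 (only option left). Strike 13 from r, t, u, v.
That leaves u = 24. So v can't be 24.
So v = 8.

8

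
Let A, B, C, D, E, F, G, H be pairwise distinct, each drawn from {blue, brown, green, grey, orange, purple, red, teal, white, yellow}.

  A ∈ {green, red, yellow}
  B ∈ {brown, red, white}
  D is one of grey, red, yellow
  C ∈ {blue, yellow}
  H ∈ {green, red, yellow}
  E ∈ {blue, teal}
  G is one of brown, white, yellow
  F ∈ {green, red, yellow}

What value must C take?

Among the 8 variables, grey fits only D (and all 8 values in {blue, brown, green, grey, red, teal, white, yellow} must be used), so D = grey.
The 7 still-open variables draw from only 7 values {blue, brown, green, red, teal, white, yellow}, so each is used; only E can be teal, hence E = teal.
The 6 still-open variables draw from only 6 values {blue, brown, green, red, white, yellow}, so each is used; only C can be blue, hence C = blue.

blue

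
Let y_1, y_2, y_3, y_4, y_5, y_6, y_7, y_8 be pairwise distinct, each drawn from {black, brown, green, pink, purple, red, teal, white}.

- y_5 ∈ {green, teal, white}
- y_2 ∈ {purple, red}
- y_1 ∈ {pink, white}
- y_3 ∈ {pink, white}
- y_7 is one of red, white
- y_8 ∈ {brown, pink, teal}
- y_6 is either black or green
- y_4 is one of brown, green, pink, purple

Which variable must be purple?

y_2

The 8 variables draw from only 8 values {black, brown, green, pink, purple, red, teal, white}, so each is used; only y_6 can be black, hence y_6 = black.
y_1 and y_3 between them cover only {pink, white} — a naked pair. Remove those values from y_4, y_5, y_7, y_8.
y_7's domain is down to {red}, so y_7 = red. Remove red from y_2.
So purple goes to y_2.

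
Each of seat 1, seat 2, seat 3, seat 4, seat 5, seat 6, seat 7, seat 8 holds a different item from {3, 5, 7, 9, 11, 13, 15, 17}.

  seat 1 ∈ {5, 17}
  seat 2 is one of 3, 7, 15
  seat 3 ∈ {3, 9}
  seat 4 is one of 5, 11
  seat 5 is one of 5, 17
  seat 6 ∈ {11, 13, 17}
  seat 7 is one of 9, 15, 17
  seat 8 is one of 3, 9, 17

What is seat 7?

15

The 8 variables draw from only 8 values {3, 5, 7, 9, 11, 13, 15, 17}, so each is used; only seat 2 can be 7, hence seat 2 = 7.
The 7 still-open variables together cover exactly {3, 5, 9, 11, 13, 15, 17} — 7 values for 7 variables — and 13 appears only in seat 6's list, so seat 6 = 13.
The 6 still-open variables together cover exactly {3, 5, 9, 11, 15, 17} — 6 values for 6 variables — and 11 appears only in seat 4's list, so seat 4 = 11.
The 5 still-open variables draw from only 5 values {3, 5, 9, 15, 17}, so each is used; only seat 7 can be 15, hence seat 7 = 15.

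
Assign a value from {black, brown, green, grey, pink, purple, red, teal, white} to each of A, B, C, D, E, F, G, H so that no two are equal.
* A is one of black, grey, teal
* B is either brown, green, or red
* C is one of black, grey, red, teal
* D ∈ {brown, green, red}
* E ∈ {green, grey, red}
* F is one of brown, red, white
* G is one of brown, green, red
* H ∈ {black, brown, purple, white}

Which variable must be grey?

E

The 8 variables draw from only 8 values {black, brown, green, grey, purple, red, teal, white}, so each is used; only H can be purple, hence H = purple.
The 7 still-open variables together cover exactly {black, brown, green, grey, red, teal, white} — 7 values for 7 variables — and white appears only in F's list, so F = white.
B, D, G share exactly the 3 values {brown, green, red}; by pigeonhole those values go to them, so strike brown, green, red from C, E.
So grey goes to E.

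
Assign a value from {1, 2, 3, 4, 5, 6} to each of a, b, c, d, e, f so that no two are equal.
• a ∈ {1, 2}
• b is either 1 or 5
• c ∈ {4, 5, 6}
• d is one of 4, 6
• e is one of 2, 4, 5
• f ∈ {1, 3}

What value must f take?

3

The 6 variables together cover exactly {1, 2, 3, 4, 5, 6} — 6 values for 6 variables — and 3 appears only in f's list, so f = 3.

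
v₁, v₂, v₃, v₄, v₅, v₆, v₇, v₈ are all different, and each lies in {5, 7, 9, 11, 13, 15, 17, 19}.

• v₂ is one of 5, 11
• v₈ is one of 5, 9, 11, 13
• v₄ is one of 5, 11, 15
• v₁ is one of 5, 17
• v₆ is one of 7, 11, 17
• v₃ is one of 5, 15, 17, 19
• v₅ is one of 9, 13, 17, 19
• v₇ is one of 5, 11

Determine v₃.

The 8 variables draw from only 8 values {5, 7, 9, 11, 13, 15, 17, 19}, so each is used; only v₆ can be 7, hence v₆ = 7.
v₂ and v₇ between them cover only {5, 11} — a naked pair. Remove those values from v₁, v₃, v₄, v₈.
v₁'s domain is down to {17}, so v₁ = 17. Eliminate 17 elsewhere: v₃, v₅.
v₄ must be 15 (only option left). So v₃ can't be 15.
So v₃ = 19.

19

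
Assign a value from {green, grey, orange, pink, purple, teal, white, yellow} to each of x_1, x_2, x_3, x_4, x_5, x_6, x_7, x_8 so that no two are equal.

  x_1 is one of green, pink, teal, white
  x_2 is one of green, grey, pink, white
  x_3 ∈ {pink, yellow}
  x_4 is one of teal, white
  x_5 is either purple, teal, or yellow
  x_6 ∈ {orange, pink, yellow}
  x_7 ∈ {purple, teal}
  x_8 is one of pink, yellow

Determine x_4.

white

Among the 8 variables, grey fits only x_2 (and all 8 values in {green, grey, orange, pink, purple, teal, white, yellow} must be used), so x_2 = grey.
The 7 still-open variables together cover exactly {green, orange, pink, purple, teal, white, yellow} — 7 values for 7 variables — and green appears only in x_1's list, so x_1 = green.
Among the 6 still-open variables, orange fits only x_6 (and all 6 values in {orange, pink, purple, teal, white, yellow} must be used), so x_6 = orange.
The 5 still-open variables draw from only 5 values {pink, purple, teal, white, yellow}, so each is used; only x_4 can be white, hence x_4 = white.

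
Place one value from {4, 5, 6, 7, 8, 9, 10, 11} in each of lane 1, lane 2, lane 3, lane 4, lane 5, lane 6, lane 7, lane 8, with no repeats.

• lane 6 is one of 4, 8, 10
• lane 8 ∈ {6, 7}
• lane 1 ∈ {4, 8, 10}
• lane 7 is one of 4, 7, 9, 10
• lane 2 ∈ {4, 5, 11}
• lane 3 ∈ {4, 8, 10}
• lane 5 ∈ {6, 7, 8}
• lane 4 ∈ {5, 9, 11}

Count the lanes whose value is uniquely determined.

1

lane 1, lane 3, lane 6 between them cover only {4, 8, 10} — a naked triple. Remove those values from lane 2, lane 5, lane 7.
lane 5 and lane 8 between them cover only {6, 7} — a naked pair. Remove those values from lane 7.
That leaves lane 7 = 9. Remove 9 from lane 4.
Determined: lane 7=9. The other lanes each still have more than one consistent value. That makes 1.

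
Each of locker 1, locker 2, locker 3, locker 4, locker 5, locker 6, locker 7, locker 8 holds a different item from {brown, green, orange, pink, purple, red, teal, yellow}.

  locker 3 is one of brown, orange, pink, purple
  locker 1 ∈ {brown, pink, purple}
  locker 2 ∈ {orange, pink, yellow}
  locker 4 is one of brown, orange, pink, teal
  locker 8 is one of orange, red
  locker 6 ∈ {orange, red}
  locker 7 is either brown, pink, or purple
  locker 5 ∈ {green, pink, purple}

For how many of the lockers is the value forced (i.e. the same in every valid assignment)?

The 8 variables together cover exactly {brown, green, orange, pink, purple, red, teal, yellow} — 8 values for 8 variables — and green appears only in locker 5's list, so locker 5 = green.
The 7 still-open variables draw from only 7 values {brown, orange, pink, purple, red, teal, yellow}, so each is used; only locker 4 can be teal, hence locker 4 = teal.
The 6 still-open variables draw from only 6 values {brown, orange, pink, purple, red, yellow}, so each is used; only locker 2 can be yellow, hence locker 2 = yellow.
locker 6 and locker 8 between them cover only {orange, red} — a naked pair. Remove those values from locker 3.
Determined: locker 2=yellow, locker 4=teal, locker 5=green. The other lockers each still have more than one consistent value. That makes 3.

3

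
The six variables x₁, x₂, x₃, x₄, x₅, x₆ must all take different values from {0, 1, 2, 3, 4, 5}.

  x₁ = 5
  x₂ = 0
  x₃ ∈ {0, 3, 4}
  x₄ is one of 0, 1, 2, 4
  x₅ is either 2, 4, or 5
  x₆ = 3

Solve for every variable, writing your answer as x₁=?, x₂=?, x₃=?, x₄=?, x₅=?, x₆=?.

x₁=5, x₂=0, x₃=4, x₄=1, x₅=2, x₆=3

x₁ must be 5 (only option left). Strike 5 from x₅.
x₂ must be 0 (only option left). Remove 0 from x₃, x₄.
x₆ must be 3 (only option left). Strike 3 from x₃.
x₃ must be 4 (only option left). Strike 4 from x₄, x₅.
x₅'s domain is down to {2}, so x₅ = 2. Eliminate 2 elsewhere: x₄.
x₄ has just one choice, so x₄ = 1.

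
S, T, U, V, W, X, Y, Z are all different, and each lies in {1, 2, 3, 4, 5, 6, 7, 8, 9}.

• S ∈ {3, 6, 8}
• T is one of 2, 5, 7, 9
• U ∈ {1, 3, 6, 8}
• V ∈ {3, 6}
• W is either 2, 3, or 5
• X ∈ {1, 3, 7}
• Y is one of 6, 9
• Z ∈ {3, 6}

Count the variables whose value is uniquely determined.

4

V and Z between them cover only {3, 6} — a naked pair. Remove those values from S, U, W, X, Y.
S's domain is down to {8}, so S = 8. Strike 8 from U.
U has just one choice, so U = 1. Eliminate 1 elsewhere: X.
X must be 7 (only option left). Eliminate 7 elsewhere: T.
That leaves Y = 9. Strike 9 from T.
Determined: S=8, U=1, X=7, Y=9. The other variables each still have more than one consistent value. That makes 4.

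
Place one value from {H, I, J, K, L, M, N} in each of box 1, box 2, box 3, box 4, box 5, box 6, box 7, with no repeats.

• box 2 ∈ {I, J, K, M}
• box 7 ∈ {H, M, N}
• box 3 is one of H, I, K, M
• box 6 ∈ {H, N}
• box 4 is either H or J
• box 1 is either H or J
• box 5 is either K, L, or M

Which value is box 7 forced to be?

M

The 7 variables draw from only 7 values {H, I, J, K, L, M, N}, so each is used; only box 5 can be L, hence box 5 = L.
box 1 and box 4 between them cover only {H, J} — a naked pair. Remove those values from box 2, box 3, box 6, box 7.
box 6 has just one choice, so box 6 = N. Eliminate N elsewhere: box 7.
So box 7 = M.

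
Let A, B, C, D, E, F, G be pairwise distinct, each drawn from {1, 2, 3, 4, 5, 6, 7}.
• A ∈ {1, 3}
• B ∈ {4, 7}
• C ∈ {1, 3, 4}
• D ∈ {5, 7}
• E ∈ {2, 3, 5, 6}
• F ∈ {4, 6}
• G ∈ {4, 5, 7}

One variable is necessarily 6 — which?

F

The 7 variables together cover exactly {1, 2, 3, 4, 5, 6, 7} — 7 values for 7 variables — and 2 appears only in E's list, so E = 2.
Among the 6 still-open variables, 6 fits only F (and all 6 values in {1, 3, 4, 5, 6, 7} must be used), so F = 6.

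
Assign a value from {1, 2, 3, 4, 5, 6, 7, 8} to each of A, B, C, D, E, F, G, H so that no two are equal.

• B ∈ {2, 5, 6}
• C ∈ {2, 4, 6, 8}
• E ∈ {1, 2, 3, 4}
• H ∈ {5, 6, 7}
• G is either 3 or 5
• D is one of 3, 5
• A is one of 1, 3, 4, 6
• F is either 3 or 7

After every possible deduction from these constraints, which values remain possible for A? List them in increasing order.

1, 4

Among the 8 variables, 8 fits only C (and all 8 values in {1, 2, 3, 4, 5, 6, 7, 8} must be used), so C = 8.
The 2 variables D and G are confined to {3, 5}, which locks those values in; drop them from A, B, E, F, H.
F has just one choice, so F = 7. Eliminate 7 elsewhere: H.
H's domain is down to {6}, so H = 6. Strike 6 from A, B.
That leaves B = 2. Remove 2 from E.
No further eliminations apply; A can still be any of 1, 4.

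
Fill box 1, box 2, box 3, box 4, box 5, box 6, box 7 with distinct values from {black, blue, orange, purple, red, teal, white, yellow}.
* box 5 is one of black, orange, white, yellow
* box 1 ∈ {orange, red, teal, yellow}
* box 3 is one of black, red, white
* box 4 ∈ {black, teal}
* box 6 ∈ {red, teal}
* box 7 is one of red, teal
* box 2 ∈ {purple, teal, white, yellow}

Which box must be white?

box 3

Among the 7 variables, purple fits only box 2 (and all 7 values in {black, orange, purple, red, teal, white, yellow} must be used), so box 2 = purple.
box 6 and box 7 share exactly the 2 values {red, teal}; by pigeonhole those values go to them, so strike red, teal from box 1, box 3, box 4.
That leaves box 4 = black. Strike black from box 3, box 5.
So white goes to box 3.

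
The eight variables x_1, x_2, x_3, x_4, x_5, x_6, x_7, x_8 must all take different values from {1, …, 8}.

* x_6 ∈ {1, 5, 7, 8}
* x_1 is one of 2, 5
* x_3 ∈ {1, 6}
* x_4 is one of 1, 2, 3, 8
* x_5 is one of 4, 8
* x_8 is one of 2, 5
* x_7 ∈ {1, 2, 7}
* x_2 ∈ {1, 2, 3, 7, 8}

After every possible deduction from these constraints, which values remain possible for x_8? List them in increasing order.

The 8 variables together cover exactly {1, 2, 3, 4, 5, 6, 7, 8} — 8 values for 8 variables — and 4 appears only in x_5's list, so x_5 = 4.
The 7 still-open variables together cover exactly {1, 2, 3, 5, 6, 7, 8} — 7 values for 7 variables — and 6 appears only in x_3's list, so x_3 = 6.
x_1 and x_8 share exactly the 2 values {2, 5}; by pigeonhole those values go to them, so strike 2, 5 from x_2, x_4, x_6, x_7.
No further eliminations apply; x_8 can still be any of 2, 5.

2, 5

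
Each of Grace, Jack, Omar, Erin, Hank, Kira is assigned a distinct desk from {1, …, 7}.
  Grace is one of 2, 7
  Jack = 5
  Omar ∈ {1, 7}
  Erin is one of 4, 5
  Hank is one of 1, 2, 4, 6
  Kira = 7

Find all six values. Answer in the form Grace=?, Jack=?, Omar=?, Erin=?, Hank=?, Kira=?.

Jack must be 5 (only option left). So Erin can't be 5.
Erin must be 4 (only option left). Eliminate 4 elsewhere: Hank.
Kira has just one choice, so Kira = 7. Eliminate 7 elsewhere: Grace, Omar.
Grace has just one choice, so Grace = 2. Remove 2 from Hank.
That leaves Omar = 1. Eliminate 1 elsewhere: Hank.
Hank must be 6 (only option left).

Grace=2, Jack=5, Omar=1, Erin=4, Hank=6, Kira=7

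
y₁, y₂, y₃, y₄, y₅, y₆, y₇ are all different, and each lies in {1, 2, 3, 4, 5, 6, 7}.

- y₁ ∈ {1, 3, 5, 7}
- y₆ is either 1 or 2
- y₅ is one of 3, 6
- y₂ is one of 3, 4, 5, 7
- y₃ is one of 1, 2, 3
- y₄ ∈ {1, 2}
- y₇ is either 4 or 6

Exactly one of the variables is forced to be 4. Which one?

y₇

y₄ and y₆ share exactly the 2 values {1, 2}; by pigeonhole those values go to them, so strike 1, 2 from y₁, y₃.
y₃'s domain is down to {3}, so y₃ = 3. So y₁, y₂, y₅ can't be 3.
y₅'s domain is down to {6}, so y₅ = 6. Strike 6 from y₇.
So 4 goes to y₇.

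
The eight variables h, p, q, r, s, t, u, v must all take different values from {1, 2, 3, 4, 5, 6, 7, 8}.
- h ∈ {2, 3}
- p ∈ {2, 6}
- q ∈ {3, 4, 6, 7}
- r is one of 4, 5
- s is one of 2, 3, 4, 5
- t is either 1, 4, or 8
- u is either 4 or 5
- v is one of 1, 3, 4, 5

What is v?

The 8 variables together cover exactly {1, 2, 3, 4, 5, 6, 7, 8} — 8 values for 8 variables — and 7 appears only in q's list, so q = 7.
The 7 still-open variables together cover exactly {1, 2, 3, 4, 5, 6, 8} — 7 values for 7 variables — and 6 appears only in p's list, so p = 6.
Among the 6 still-open variables, 8 fits only t (and all 6 values in {1, 2, 3, 4, 5, 8} must be used), so t = 8.
The 5 still-open variables together cover exactly {1, 2, 3, 4, 5} — 5 values for 5 variables — and 1 appears only in v's list, so v = 1.

1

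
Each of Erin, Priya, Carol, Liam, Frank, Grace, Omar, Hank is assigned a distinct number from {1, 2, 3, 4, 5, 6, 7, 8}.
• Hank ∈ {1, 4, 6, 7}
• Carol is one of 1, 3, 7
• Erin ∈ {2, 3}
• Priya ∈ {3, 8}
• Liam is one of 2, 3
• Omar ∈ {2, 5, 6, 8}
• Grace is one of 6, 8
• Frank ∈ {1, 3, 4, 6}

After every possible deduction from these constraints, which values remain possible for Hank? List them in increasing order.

Among the 8 variables, 5 fits only Omar (and all 8 values in {1, 2, 3, 4, 5, 6, 7, 8} must be used), so Omar = 5.
The 2 variables Erin and Liam are confined to {2, 3}, which locks those values in; drop them from Priya, Carol, Frank.
Priya must be 8 (only option left). Strike 8 from Grace.
That leaves Grace = 6. So Frank, Hank can't be 6.
No further eliminations apply; Hank can still be any of 1, 4, 7.

1, 4, 7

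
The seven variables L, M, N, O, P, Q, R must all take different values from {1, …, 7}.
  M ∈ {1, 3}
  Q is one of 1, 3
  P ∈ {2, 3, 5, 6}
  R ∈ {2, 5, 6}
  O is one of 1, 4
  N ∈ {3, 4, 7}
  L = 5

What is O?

4

L's domain is down to {5}, so L = 5. Eliminate 5 elsewhere: P, R.
The 6 still-open variables draw from only 6 values {1, 2, 3, 4, 6, 7}, so each is used; only N can be 7, hence N = 7.
The 5 still-open variables together cover exactly {1, 2, 3, 4, 6} — 5 values for 5 variables — and 4 appears only in O's list, so O = 4.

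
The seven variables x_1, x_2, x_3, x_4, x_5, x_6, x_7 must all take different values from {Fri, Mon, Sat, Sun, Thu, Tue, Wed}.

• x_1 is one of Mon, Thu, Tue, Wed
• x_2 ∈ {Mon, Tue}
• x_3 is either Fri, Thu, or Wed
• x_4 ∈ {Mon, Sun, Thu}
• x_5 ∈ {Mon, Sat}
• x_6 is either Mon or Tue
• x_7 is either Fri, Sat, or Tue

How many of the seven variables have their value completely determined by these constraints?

Among the 7 variables, Sun fits only x_4 (and all 7 values in {Fri, Mon, Sat, Sun, Thu, Tue, Wed} must be used), so x_4 = Sun.
x_2 and x_6 share exactly the 2 values {Mon, Tue}; by pigeonhole those values go to them, so strike Mon, Tue from x_1, x_5, x_7.
That leaves x_5 = Sat. Eliminate Sat elsewhere: x_7.
x_7 has just one choice, so x_7 = Fri. Remove Fri from x_3.
Determined: x_4=Sun, x_5=Sat, x_7=Fri. The other variables each still have more than one consistent value. That makes 3.

3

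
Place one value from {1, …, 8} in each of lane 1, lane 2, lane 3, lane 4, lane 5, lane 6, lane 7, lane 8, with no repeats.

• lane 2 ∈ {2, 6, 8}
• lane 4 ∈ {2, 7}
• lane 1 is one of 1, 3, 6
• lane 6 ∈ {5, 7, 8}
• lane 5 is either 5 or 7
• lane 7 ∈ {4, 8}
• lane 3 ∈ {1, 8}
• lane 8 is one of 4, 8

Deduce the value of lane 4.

2

Among the 8 variables, 3 fits only lane 1 (and all 8 values in {1, 2, 3, 4, 5, 6, 7, 8} must be used), so lane 1 = 3.
The 7 still-open variables together cover exactly {1, 2, 4, 5, 6, 7, 8} — 7 values for 7 variables — and 1 appears only in lane 3's list, so lane 3 = 1.
The 6 still-open variables together cover exactly {2, 4, 5, 6, 7, 8} — 6 values for 6 variables — and 6 appears only in lane 2's list, so lane 2 = 6.
The 5 still-open variables draw from only 5 values {2, 4, 5, 7, 8}, so each is used; only lane 4 can be 2, hence lane 4 = 2.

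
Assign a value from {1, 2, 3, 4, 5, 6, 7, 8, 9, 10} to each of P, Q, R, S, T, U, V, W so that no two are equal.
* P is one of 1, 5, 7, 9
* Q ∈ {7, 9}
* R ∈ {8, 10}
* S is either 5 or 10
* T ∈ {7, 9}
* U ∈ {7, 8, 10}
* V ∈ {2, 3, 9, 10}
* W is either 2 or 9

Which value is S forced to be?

The 8 variables draw from only 8 values {1, 2, 3, 5, 7, 8, 9, 10}, so each is used; only P can be 1, hence P = 1.
The 7 still-open variables together cover exactly {2, 3, 5, 7, 8, 9, 10} — 7 values for 7 variables — and 3 appears only in V's list, so V = 3.
The 6 still-open variables together cover exactly {2, 5, 7, 8, 9, 10} — 6 values for 6 variables — and 2 appears only in W's list, so W = 2.
The 5 still-open variables together cover exactly {5, 7, 8, 9, 10} — 5 values for 5 variables — and 5 appears only in S's list, so S = 5.

5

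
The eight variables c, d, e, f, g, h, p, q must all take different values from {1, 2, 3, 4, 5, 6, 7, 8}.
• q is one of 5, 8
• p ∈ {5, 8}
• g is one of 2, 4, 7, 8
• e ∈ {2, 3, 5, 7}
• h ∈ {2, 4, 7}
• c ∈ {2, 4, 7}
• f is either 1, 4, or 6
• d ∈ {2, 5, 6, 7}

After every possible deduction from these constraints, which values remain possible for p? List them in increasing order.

5, 8

The 8 variables together cover exactly {1, 2, 3, 4, 5, 6, 7, 8} — 8 values for 8 variables — and 1 appears only in f's list, so f = 1.
The 7 still-open variables draw from only 7 values {2, 3, 4, 5, 6, 7, 8}, so each is used; only e can be 3, hence e = 3.
The 6 still-open variables together cover exactly {2, 4, 5, 6, 7, 8} — 6 values for 6 variables — and 6 appears only in d's list, so d = 6.
p and q share exactly the 2 values {5, 8}; by pigeonhole those values go to them, so strike 5, 8 from g.
No further eliminations apply; p can still be any of 5, 8.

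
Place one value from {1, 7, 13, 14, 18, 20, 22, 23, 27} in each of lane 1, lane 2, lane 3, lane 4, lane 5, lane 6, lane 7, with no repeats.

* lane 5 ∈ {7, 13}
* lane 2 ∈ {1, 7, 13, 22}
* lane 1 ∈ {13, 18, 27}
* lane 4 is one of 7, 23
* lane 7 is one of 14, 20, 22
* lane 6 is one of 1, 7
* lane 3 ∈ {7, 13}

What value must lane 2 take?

22

The 2 variables lane 3 and lane 5 are confined to {7, 13}, which locks those values in; drop them from lane 1, lane 2, lane 4, lane 6.
lane 4's domain is down to {23}, so lane 4 = 23.
lane 6 must be 1 (only option left). Strike 1 from lane 2.
So lane 2 = 22.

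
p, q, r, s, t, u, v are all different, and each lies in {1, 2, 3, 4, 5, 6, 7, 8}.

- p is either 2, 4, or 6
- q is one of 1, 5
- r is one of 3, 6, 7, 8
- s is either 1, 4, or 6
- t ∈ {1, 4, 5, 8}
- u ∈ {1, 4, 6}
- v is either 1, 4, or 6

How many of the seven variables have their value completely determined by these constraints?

3

s, u, v between them cover only {1, 4, 6} — a naked triple. Remove those values from p, q, r, t.
p has just one choice, so p = 2.
q has just one choice, so q = 5. Strike 5 from t.
t must be 8 (only option left). Strike 8 from r.
Determined: p=2, q=5, t=8. The other variables each still have more than one consistent value. That makes 3.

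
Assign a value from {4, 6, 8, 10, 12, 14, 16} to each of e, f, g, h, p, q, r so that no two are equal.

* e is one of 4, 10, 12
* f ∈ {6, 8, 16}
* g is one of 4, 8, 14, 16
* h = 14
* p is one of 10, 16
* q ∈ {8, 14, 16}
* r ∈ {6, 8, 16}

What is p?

h's domain is down to {14}, so h = 14. Strike 14 from g, q.
The 6 still-open variables draw from only 6 values {4, 6, 8, 10, 12, 16}, so each is used; only e can be 12, hence e = 12.
Among the 5 still-open variables, 4 fits only g (and all 5 values in {4, 6, 8, 10, 16} must be used), so g = 4.
Among the 4 still-open variables, 10 fits only p (and all 4 values in {6, 8, 10, 16} must be used), so p = 10.

10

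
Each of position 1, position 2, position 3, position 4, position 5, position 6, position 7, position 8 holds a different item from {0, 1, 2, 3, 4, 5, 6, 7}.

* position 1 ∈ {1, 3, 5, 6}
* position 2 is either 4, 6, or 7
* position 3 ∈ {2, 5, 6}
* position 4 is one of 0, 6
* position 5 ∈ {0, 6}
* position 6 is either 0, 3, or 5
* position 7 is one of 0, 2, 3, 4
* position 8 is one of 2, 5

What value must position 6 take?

The 8 variables draw from only 8 values {0, 1, 2, 3, 4, 5, 6, 7}, so each is used; only position 1 can be 1, hence position 1 = 1.
The 7 still-open variables draw from only 7 values {0, 2, 3, 4, 5, 6, 7}, so each is used; only position 2 can be 7, hence position 2 = 7.
The 6 still-open variables together cover exactly {0, 2, 3, 4, 5, 6} — 6 values for 6 variables — and 4 appears only in position 7's list, so position 7 = 4.
The 5 still-open variables draw from only 5 values {0, 2, 3, 5, 6}, so each is used; only position 6 can be 3, hence position 6 = 3.

3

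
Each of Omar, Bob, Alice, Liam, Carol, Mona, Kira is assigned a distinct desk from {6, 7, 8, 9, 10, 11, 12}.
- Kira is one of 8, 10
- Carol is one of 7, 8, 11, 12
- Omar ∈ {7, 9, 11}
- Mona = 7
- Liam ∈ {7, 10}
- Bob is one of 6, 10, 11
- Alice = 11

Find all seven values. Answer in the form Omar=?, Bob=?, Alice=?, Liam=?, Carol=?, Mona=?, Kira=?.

Alice must be 11 (only option left). Remove 11 from Omar, Bob, Carol.
Mona must be 7 (only option left). Remove 7 from Omar, Liam, Carol.
That leaves Omar = 9.
Liam has just one choice, so Liam = 10. So Bob, Kira can't be 10.
Kira must be 8 (only option left). Eliminate 8 elsewhere: Carol.
Bob has just one choice, so Bob = 6.
That leaves Carol = 12.

Omar=9, Bob=6, Alice=11, Liam=10, Carol=12, Mona=7, Kira=8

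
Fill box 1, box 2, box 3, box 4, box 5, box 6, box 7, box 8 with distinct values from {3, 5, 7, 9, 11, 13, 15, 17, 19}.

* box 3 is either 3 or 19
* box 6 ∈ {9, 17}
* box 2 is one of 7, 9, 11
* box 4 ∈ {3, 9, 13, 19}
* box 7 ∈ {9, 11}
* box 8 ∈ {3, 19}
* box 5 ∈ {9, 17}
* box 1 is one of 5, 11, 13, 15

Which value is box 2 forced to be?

The 2 variables box 3 and box 8 are confined to {3, 19}, which locks those values in; drop them from box 4.
The 2 variables box 5 and box 6 are confined to {9, 17}, which locks those values in; drop them from box 2, box 4, box 7.
box 4 must be 13 (only option left). Remove 13 from box 1.
box 7 must be 11 (only option left). Strike 11 from box 1, box 2.
So box 2 = 7.

7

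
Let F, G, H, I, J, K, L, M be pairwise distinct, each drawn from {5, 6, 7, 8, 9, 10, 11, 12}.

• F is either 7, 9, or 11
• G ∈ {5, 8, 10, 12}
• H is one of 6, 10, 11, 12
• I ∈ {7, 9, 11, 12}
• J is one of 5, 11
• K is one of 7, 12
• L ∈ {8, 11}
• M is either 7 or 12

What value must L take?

8

Among the 8 variables, 6 fits only H (and all 8 values in {5, 6, 7, 8, 9, 10, 11, 12} must be used), so H = 6.
The 7 still-open variables together cover exactly {5, 7, 8, 9, 10, 11, 12} — 7 values for 7 variables — and 10 appears only in G's list, so G = 10.
The 6 still-open variables draw from only 6 values {5, 7, 8, 9, 11, 12}, so each is used; only J can be 5, hence J = 5.
Among the 5 still-open variables, 8 fits only L (and all 5 values in {7, 8, 9, 11, 12} must be used), so L = 8.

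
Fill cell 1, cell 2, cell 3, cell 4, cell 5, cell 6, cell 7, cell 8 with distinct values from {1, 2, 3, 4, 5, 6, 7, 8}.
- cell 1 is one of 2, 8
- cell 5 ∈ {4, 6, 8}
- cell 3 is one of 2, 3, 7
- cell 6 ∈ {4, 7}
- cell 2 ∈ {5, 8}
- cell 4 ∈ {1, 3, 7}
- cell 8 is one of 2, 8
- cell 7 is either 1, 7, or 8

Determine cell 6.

The 8 variables together cover exactly {1, 2, 3, 4, 5, 6, 7, 8} — 8 values for 8 variables — and 5 appears only in cell 2's list, so cell 2 = 5.
Among the 7 still-open variables, 6 fits only cell 5 (and all 7 values in {1, 2, 3, 4, 6, 7, 8} must be used), so cell 5 = 6.
The 6 still-open variables together cover exactly {1, 2, 3, 4, 7, 8} — 6 values for 6 variables — and 4 appears only in cell 6's list, so cell 6 = 4.

4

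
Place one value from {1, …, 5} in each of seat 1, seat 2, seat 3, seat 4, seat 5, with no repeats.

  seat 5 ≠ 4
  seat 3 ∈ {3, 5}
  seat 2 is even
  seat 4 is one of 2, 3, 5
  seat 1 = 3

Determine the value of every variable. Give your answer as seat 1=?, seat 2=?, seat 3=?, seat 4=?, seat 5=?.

seat 1's domain is down to {3}, so seat 1 = 3. Remove 3 from seat 3, seat 4, seat 5.
seat 3 has just one choice, so seat 3 = 5. So seat 4, seat 5 can't be 5.
seat 4 must be 2 (only option left). Strike 2 from seat 2, seat 5.
That leaves seat 5 = 1.
That leaves seat 2 = 4.

seat 1=3, seat 2=4, seat 3=5, seat 4=2, seat 5=1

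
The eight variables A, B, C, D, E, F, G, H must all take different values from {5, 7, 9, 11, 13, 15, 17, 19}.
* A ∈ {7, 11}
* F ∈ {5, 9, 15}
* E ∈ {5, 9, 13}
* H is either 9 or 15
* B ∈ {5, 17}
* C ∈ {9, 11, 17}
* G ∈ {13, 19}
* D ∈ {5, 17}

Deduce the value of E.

13

The 8 variables together cover exactly {5, 7, 9, 11, 13, 15, 17, 19} — 8 values for 8 variables — and 7 appears only in A's list, so A = 7.
Among the 7 still-open variables, 11 fits only C (and all 7 values in {5, 9, 11, 13, 15, 17, 19} must be used), so C = 11.
Among the 6 still-open variables, 19 fits only G (and all 6 values in {5, 9, 13, 15, 17, 19} must be used), so G = 19.
The 5 still-open variables together cover exactly {5, 9, 13, 15, 17} — 5 values for 5 variables — and 13 appears only in E's list, so E = 13.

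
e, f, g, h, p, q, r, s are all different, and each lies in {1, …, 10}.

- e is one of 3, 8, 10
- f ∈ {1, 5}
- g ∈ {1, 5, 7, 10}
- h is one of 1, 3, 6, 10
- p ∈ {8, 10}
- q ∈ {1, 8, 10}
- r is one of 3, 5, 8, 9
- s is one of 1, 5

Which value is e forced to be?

3

The 8 variables together cover exactly {1, 3, 5, 6, 7, 8, 9, 10} — 8 values for 8 variables — and 6 appears only in h's list, so h = 6.
The 7 still-open variables draw from only 7 values {1, 3, 5, 7, 8, 9, 10}, so each is used; only g can be 7, hence g = 7.
Among the 6 still-open variables, 9 fits only r (and all 6 values in {1, 3, 5, 8, 9, 10} must be used), so r = 9.
Among the 5 still-open variables, 3 fits only e (and all 5 values in {1, 3, 5, 8, 10} must be used), so e = 3.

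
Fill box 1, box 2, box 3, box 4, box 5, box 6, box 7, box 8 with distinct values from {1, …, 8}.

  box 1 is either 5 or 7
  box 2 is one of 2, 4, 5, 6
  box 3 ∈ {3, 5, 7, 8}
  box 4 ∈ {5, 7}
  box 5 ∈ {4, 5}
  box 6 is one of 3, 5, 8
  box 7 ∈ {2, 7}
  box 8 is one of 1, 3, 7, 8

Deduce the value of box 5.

4

The 8 variables draw from only 8 values {1, 2, 3, 4, 5, 6, 7, 8}, so each is used; only box 8 can be 1, hence box 8 = 1.
The 7 still-open variables together cover exactly {2, 3, 4, 5, 6, 7, 8} — 7 values for 7 variables — and 6 appears only in box 2's list, so box 2 = 6.
The 6 still-open variables together cover exactly {2, 3, 4, 5, 7, 8} — 6 values for 6 variables — and 2 appears only in box 7's list, so box 7 = 2.
Among the 5 still-open variables, 4 fits only box 5 (and all 5 values in {3, 4, 5, 7, 8} must be used), so box 5 = 4.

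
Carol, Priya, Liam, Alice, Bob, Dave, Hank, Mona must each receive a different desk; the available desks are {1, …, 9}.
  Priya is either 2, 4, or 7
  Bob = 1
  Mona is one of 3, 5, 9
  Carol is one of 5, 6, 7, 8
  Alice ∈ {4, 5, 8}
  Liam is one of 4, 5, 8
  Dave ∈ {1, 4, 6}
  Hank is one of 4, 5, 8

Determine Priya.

2

Bob's domain is down to {1}, so Bob = 1. So Dave can't be 1.
Liam, Alice, Hank between them cover only {4, 5, 8} — a naked triple. Remove those values from Carol, Priya, Dave, Mona.
Dave must be 6 (only option left). Remove 6 from Carol.
That leaves Carol = 7. Strike 7 from Priya.
So Priya = 2.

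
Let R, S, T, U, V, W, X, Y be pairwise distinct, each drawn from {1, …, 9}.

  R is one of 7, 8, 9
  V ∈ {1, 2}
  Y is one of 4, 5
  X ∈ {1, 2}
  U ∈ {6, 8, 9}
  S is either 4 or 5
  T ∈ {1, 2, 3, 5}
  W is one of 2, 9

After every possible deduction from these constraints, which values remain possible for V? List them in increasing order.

1, 2

S and Y share exactly the 2 values {4, 5}; by pigeonhole those values go to them, so strike 4, 5 from T.
The 2 variables V and X are confined to {1, 2}, which locks those values in; drop them from T, W.
T's domain is down to {3}, so T = 3.
W must be 9 (only option left). Strike 9 from R, U.
No further eliminations apply; V can still be any of 1, 2.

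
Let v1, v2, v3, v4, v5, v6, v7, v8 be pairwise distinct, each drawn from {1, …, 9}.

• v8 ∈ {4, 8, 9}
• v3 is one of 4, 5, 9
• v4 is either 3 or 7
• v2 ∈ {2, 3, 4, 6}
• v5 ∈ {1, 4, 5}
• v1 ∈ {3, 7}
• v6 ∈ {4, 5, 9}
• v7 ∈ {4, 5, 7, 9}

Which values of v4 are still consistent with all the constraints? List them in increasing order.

The 2 variables v1 and v4 are confined to {3, 7}, which locks those values in; drop them from v2, v7.
The 3 variables v3, v6, v7 are confined to {4, 5, 9}, which locks those values in; drop them from v2, v5, v8.
v5's domain is down to {1}, so v5 = 1.
That leaves v8 = 8.
No further eliminations apply; v4 can still be any of 3, 7.

3, 7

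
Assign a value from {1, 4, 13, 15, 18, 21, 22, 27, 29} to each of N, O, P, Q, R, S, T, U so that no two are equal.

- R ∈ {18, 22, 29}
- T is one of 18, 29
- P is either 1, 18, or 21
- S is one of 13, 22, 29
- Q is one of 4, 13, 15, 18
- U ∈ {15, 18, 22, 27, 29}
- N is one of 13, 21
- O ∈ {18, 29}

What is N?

The 2 variables O and T are confined to {18, 29}, which locks those values in; drop them from P, Q, R, S, U.
R has just one choice, so R = 22. So S, U can't be 22.
S must be 13 (only option left). Strike 13 from N, Q.
So N = 21.

21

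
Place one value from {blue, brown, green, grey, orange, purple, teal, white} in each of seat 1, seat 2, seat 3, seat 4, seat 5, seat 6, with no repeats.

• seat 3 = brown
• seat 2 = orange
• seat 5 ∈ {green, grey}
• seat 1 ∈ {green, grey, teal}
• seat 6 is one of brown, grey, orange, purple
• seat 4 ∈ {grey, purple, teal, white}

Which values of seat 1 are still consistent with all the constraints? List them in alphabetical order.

seat 2's domain is down to {orange}, so seat 2 = orange. Remove orange from seat 6.
seat 3's domain is down to {brown}, so seat 3 = brown. Eliminate brown elsewhere: seat 6.
No further eliminations apply; seat 1 can still be any of green, grey, teal.

green, grey, teal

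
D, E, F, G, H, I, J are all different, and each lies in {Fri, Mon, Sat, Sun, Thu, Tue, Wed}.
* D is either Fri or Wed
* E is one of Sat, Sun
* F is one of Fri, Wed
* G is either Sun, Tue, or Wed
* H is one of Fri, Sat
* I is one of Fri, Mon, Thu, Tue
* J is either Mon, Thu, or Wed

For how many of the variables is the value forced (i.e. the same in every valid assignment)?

3

D and F share exactly the 2 values {Fri, Wed}; by pigeonhole those values go to them, so strike Fri, Wed from G, H, I, J.
H has just one choice, so H = Sat. So E can't be Sat.
E's domain is down to {Sun}, so E = Sun. Strike Sun from G.
G has just one choice, so G = Tue. So I can't be Tue.
Determined: E=Sun, G=Tue, H=Sat. The other variables each still have more than one consistent value. That makes 3.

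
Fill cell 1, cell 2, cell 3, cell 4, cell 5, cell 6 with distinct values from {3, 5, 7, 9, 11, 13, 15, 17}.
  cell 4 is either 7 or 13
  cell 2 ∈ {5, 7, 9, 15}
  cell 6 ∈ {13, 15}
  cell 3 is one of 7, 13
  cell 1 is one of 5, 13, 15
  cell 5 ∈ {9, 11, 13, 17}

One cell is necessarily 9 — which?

cell 3 and cell 4 between them cover only {7, 13} — a naked pair. Remove those values from cell 1, cell 2, cell 5, cell 6.
cell 6 must be 15 (only option left). Strike 15 from cell 1, cell 2.
That leaves cell 1 = 5. Eliminate 5 elsewhere: cell 2.
So 9 goes to cell 2.

cell 2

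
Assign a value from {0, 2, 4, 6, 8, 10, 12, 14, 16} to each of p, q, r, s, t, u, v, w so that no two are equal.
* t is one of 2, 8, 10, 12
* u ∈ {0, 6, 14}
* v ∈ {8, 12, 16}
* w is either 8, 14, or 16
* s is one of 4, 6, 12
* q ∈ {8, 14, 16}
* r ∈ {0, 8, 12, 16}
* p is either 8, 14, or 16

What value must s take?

The 3 variables p, q, w are confined to {8, 14, 16}, which locks those values in; drop them from r, t, u, v.
v must be 12 (only option left). Strike 12 from r, s, t.
r has just one choice, so r = 0. Eliminate 0 elsewhere: u.
That leaves u = 6. Eliminate 6 elsewhere: s.
So s = 4.

4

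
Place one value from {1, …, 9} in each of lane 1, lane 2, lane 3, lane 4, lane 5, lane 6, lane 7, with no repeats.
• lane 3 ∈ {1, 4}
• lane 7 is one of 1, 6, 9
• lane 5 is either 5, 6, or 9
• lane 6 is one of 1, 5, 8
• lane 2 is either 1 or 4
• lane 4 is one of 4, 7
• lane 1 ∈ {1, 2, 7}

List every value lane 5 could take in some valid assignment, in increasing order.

lane 2 and lane 3 between them cover only {1, 4} — a naked pair. Remove those values from lane 1, lane 4, lane 6, lane 7.
lane 4's domain is down to {7}, so lane 4 = 7. So lane 1 can't be 7.
lane 1 must be 2 (only option left).
No further eliminations apply; lane 5 can still be any of 5, 6, 9.

5, 6, 9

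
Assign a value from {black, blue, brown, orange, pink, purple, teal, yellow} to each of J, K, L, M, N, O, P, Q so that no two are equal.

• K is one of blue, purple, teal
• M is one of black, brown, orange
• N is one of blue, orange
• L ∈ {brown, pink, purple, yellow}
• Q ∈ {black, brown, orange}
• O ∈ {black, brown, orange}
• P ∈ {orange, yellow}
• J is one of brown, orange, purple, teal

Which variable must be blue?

N

The 8 variables draw from only 8 values {black, blue, brown, orange, pink, purple, teal, yellow}, so each is used; only L can be pink, hence L = pink.
The 7 still-open variables together cover exactly {black, blue, brown, orange, purple, teal, yellow} — 7 values for 7 variables — and yellow appears only in P's list, so P = yellow.
M, O, Q share exactly the 3 values {black, brown, orange}; by pigeonhole those values go to them, so strike black, brown, orange from J, N.
So blue goes to N.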